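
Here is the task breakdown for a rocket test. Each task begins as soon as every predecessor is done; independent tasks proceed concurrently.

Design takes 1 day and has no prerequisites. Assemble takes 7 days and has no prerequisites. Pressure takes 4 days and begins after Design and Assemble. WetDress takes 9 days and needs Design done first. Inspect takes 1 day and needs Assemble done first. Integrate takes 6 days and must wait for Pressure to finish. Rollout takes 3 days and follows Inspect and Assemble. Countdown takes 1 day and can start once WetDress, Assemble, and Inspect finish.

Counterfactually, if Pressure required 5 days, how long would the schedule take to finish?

18

Baseline: Assemble→Pressure→Integrate = 7+4+6 = 17 → 17 days.
Pressure is on the critical path; changing it to 5 makes that path 18 days.
No other chain overtakes it, so the finish is 18 days.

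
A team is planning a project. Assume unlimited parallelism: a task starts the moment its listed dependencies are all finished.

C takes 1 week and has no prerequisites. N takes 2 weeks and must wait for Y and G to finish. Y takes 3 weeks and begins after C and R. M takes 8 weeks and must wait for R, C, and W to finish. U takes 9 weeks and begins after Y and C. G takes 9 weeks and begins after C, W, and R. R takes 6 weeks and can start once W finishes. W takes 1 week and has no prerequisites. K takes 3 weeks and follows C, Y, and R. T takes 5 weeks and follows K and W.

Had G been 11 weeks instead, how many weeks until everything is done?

The binding path is W→R→Y→U = 1+6+3+9 = 19; finish at 19 weeks.
The longest path through G is only 18 weeks, so G has float 1.
New critical path: W→R→G→N = 1+6+11+2 = 20 ⇒ 20 weeks.

20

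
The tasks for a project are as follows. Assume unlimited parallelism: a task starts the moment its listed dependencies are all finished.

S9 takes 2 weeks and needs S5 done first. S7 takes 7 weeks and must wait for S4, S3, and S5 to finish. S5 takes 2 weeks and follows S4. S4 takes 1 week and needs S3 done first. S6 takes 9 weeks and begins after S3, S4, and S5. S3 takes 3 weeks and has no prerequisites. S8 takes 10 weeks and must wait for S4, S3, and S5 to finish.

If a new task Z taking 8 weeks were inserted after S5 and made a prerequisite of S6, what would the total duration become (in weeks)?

23

Originally the schedule takes 16 weeks.
With Z inserted, S6 now waits for max(S3, S4, S5, Z).
New critical path: S3→S4→S5→Z→S6 = 3+1+2+8+9 = 23 ⇒ 23 weeks.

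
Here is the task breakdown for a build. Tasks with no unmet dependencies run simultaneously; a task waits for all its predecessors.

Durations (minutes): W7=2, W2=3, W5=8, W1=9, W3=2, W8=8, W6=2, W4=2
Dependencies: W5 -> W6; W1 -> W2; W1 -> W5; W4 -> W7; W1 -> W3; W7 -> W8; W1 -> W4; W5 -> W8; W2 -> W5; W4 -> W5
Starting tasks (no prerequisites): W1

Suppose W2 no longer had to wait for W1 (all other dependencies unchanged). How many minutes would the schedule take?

With the dependency in place, W1→W2→W5→W8 = 9+3+8+8 = 28 sets the finish at 28 minutes.
Without W1→W2, W2's earliest start moves from 9 to 0.
The longest chain is now W1→W4→W5→W8 = 9+2+8+8 = 27, so the schedule takes 27 minutes.

27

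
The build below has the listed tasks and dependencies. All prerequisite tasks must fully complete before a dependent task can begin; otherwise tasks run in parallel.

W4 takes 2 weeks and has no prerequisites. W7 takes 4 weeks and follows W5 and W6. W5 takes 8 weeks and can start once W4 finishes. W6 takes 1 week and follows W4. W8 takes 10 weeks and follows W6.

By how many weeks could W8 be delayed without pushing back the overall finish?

1

The longest chain is W4→W5→W7 = 2+8+4 = 14; overall finish 14 weeks.
The longest chain containing W8 totals 13 weeks.
So W8 can slip 14 − 13 = 1 week.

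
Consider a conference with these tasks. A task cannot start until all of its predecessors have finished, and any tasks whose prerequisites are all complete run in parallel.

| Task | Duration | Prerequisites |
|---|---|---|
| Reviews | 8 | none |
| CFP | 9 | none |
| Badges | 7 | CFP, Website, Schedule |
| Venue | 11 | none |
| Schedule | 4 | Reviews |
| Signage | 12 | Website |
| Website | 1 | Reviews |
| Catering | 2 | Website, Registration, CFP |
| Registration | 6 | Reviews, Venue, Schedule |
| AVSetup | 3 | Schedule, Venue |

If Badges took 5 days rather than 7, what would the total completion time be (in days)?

21

Critical path before the change: Reviews→Website→Signage = 8+1+12 = 21 giving 21 days.
The longest path through Badges is only 19 days, so Badges has float 2.
The critical path is still Reviews→Website→Signage; finish is now 21 days.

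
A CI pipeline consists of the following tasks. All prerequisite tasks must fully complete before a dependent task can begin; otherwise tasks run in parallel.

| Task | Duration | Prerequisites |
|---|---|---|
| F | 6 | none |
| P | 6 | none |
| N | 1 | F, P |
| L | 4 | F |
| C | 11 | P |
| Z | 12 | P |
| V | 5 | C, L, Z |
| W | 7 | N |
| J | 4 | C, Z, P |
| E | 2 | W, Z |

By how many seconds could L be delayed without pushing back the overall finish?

The longest chain is P→Z→V = 6+12+5 = 23; overall finish 23 seconds.
Longest path through L: 15 seconds (earliest finish 10, latest finish 18).
So L can slip 18 − 10 = 8 seconds.

8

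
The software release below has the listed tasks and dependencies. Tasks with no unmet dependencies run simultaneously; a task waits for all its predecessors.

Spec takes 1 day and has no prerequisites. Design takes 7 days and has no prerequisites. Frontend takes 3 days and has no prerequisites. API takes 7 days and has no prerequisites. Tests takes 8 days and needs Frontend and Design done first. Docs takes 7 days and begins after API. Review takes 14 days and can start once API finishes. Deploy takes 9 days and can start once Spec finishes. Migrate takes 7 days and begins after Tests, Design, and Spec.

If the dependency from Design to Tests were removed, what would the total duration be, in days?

Before: longest chain Design→Tests→Migrate = 7+8+7 = 22, finish 22.
Without Design→Tests, Tests's earliest start moves from 7 to 3.
The longest chain is now API→Review = 7+14 = 21, so the job takes 21 days.

21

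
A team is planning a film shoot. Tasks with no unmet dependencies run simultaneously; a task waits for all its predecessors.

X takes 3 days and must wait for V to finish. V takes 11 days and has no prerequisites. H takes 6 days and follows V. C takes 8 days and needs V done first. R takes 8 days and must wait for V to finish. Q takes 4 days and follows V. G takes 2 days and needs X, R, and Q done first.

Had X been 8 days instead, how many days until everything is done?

The binding path is V→R→G = 11+8+2 = 21; finish at 21 days.
The longest path through X is only 16 days, so X has float 5.
The critical path is still V→R→G; finish is now 21 days.

21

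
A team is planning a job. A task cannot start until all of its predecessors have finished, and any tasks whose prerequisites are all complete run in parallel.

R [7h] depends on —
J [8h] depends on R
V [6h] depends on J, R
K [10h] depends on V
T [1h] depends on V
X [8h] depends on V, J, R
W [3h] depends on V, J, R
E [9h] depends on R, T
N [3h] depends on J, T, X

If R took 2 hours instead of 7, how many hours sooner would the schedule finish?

The binding path is R→J→V→X→N = 7+8+6+8+3 = 32; finish at 32 hours.
R lies on that path, so at 2 hours the path becomes 27 hours.
No other chain overtakes it, so the finish is 27 hours.
Change in finish: 27 − 32 = -5 hours.

5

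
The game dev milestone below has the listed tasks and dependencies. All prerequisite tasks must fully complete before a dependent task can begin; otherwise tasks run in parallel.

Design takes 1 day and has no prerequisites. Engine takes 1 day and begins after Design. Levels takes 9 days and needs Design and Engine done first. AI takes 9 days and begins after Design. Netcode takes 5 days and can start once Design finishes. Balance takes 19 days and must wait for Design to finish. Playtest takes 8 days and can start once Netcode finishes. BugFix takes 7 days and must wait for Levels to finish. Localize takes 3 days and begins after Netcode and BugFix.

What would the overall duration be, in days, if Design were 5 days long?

25

Critical path before the change: Design→Engine→Levels→BugFix→Localize = 1+1+9+7+3 = 21 giving 21 days.
Design is on the critical path; changing it to 5 makes that path 25 days.
The critical path is still Design→Engine→Levels→BugFix→Localize; finish is now 25 days.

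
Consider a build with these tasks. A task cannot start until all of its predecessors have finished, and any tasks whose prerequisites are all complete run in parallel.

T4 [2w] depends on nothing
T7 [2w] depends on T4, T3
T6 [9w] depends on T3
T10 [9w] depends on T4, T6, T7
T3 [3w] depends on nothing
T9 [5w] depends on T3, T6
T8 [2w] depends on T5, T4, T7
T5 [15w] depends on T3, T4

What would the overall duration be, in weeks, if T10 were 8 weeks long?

The binding path is T3→T6→T10 = 3+9+9 = 21; finish at 21 weeks.
Since T10 is critical, the -1 change carries straight to that chain (now 20 weeks).
Now T3→T5→T8 = 3+15+2 = 20 is longest, so the finish becomes 20 weeks.

20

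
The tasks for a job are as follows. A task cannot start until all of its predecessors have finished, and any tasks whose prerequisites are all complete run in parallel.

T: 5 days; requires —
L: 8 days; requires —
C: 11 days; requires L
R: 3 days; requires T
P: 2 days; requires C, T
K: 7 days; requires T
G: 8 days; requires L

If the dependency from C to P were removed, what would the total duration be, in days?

Original critical path: L→C→P = 8+11+2 = 21 ⇒ 21 days.
Without C→P, P's earliest start moves from 19 to 5.
New critical path: L→C = 8+11 = 19 ⇒ 19 days.

19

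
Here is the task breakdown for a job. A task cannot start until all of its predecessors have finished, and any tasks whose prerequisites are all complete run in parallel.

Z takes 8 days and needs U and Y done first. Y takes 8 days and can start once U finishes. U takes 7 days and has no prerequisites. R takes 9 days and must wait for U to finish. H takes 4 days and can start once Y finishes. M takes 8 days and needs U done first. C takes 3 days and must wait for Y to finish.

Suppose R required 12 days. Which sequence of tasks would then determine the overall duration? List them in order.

Actual critical path: U→Y→Z = 7+8+8 = 23 ⇒ 23 days.
The longest path through R is only 16 days, so R has float 7.
No other chain overtakes it, so the finish is 23 days.

U, Y, Z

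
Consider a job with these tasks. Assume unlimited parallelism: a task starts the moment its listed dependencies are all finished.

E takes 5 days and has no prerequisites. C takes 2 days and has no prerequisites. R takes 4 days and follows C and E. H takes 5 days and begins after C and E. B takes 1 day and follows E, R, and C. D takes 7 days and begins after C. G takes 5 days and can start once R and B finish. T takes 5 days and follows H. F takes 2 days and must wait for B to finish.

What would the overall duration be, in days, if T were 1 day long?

Actual critical path: E→H→T = 5+5+5 = 15 ⇒ 15 days.
T lies on that path, so at 1 day the path becomes 11 days.
New critical path: E→R→B→G = 5+4+1+5 = 15 ⇒ 15 days.

15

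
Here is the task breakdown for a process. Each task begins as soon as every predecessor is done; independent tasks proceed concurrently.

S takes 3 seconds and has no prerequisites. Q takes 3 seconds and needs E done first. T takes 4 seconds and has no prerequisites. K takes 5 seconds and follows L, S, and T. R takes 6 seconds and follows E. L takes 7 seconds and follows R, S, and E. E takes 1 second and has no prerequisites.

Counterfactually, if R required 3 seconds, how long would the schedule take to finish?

Critical path before the change: E→R→L→K = 1+6+7+5 = 19 giving 19 seconds.
Since R is critical, the -3 change carries straight to that chain (now 16 seconds).
That remains the longest chain; total 16 seconds.

16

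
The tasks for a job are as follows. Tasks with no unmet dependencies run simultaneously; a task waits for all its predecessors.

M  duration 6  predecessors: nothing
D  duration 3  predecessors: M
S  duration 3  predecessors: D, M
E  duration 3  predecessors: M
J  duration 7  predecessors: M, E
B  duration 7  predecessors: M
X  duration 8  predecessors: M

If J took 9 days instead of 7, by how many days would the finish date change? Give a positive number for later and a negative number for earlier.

2

The binding path is M→E→J = 6+3+7 = 16; finish at 16 days.
J is on the critical path; changing it to 9 makes that path 18 days.
No other chain overtakes it, so the finish is 18 days.
Change in finish: 18 − 16 = +2 days.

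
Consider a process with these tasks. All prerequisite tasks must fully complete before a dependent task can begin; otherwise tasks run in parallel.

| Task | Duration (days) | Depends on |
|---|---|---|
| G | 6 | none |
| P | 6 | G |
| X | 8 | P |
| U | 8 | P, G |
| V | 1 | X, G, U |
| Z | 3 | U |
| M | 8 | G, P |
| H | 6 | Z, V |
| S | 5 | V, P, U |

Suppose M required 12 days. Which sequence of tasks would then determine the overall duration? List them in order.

G, P, U, Z, H

The binding path is G→P→U→Z→H = 6+6+8+3+6 = 29; finish at 29 days.
M is off the critical path — its longest chain is 20 days, giving 9 of slack.
No other chain overtakes it, so the finish is 29 days.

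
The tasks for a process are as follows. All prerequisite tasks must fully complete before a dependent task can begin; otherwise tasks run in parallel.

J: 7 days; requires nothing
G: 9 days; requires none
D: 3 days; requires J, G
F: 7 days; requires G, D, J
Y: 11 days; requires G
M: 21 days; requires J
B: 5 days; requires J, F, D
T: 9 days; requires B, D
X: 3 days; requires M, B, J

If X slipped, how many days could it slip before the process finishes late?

2

G→D→F→B→T = 9+3+7+5+9 = 33 sets the makespan at 33 days.
X finishes as early as 31 and must finish by 33.
Slack of X = 30 − 28 = 2 days.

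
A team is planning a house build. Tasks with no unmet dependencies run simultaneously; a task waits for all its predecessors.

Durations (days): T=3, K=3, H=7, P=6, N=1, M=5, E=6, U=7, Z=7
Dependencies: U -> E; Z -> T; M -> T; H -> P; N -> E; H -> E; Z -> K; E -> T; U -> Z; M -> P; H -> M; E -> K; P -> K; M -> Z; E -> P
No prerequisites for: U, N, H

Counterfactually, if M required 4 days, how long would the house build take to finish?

As given, the longest chain is H→M→Z→K = 7+5+7+3 = 22, so the finish is 22 days.
M is on the critical path; changing it to 4 makes that path 21 days.
The binding chain switches to U→E→P→K = 7+6+6+3 = 22; finish 22 days.

22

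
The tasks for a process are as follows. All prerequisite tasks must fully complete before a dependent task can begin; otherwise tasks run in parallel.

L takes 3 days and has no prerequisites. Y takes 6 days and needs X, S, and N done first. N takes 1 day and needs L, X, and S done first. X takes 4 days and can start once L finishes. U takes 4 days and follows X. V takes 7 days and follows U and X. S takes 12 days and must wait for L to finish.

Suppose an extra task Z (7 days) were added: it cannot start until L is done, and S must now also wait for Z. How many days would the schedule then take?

29

Originally the schedule takes 22 days.
With Z inserted, S now waits for max(L, Z).
New critical path: L→Z→S→N→Y = 3+7+12+1+6 = 29 ⇒ 29 days.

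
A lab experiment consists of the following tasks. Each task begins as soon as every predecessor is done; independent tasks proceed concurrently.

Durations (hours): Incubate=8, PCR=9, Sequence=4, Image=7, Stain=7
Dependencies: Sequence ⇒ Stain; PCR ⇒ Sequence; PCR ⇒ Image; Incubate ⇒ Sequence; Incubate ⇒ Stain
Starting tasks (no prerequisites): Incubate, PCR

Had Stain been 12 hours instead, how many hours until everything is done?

25

Baseline: PCR→Sequence→Stain = 9+4+7 = 20 → 20 hours.
Since Stain is critical, the +5 change carries straight to that chain (now 25 hours).
No other chain overtakes it, so the finish is 25 hours.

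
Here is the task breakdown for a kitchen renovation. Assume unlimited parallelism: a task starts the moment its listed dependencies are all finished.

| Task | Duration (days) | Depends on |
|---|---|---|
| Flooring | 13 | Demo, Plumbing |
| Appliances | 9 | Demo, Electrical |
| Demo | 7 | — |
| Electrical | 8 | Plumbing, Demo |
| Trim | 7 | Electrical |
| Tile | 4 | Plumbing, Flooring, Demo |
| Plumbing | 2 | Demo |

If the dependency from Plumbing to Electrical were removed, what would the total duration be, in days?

26

Original critical path: Demo→Plumbing→Electrical→Appliances = 7+2+8+9 = 26 ⇒ 26 days.
Without Plumbing→Electrical, Electrical's earliest start moves from 9 to 7.
After: Demo→Plumbing→Flooring→Tile = 7+2+13+4 = 26 → 26 days.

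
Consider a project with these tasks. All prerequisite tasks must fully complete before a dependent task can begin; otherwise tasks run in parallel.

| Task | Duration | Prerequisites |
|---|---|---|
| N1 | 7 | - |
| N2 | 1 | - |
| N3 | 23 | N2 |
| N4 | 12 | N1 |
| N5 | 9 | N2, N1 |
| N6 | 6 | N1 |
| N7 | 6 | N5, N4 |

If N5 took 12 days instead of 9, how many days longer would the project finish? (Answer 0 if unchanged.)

The binding path is N1→N4→N7 = 7+12+6 = 25; finish at 25 days.
The longest path through N5 is only 22 days, so N5 has float 3.
The critical path is still N1→N4→N7; finish is now 25 days.
Change in finish: 25 − 25 = +0 days.

0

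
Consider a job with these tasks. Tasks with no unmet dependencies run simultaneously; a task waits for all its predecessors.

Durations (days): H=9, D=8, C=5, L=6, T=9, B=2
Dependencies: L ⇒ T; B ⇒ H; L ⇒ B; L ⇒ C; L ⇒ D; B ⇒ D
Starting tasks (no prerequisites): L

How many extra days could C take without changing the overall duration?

6

L→B→H = 6+2+9 = 17 sets the makespan at 17 days.
Longest path through C: 11 days (earliest finish 11, latest finish 17).
Slack of C = 12 − 6 = 6 days.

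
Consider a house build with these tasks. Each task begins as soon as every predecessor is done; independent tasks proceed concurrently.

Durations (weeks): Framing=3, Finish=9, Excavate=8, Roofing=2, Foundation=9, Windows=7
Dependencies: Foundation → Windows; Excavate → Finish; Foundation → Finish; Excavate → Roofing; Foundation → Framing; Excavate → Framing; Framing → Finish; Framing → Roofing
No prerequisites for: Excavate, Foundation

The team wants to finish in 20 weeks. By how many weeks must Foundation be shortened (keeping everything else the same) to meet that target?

1

Current finish: 21 weeks; target: 20.
Foundation is on every critical path, so each week cut from Foundation cuts the finish by one (this holds down to a finish of 20).
Need 21 − 20 = 1 week off Foundation → Foundation becomes 8 weeks, finish becomes 20.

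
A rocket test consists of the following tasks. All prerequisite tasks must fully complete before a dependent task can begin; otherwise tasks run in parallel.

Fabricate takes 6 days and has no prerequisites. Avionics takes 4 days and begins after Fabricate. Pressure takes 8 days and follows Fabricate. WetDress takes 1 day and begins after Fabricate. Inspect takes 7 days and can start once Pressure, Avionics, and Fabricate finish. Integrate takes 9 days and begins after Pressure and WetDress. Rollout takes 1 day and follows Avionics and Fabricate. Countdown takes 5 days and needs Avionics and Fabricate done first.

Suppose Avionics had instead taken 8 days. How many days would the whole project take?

Critical path before the change: Fabricate→Pressure→Integrate = 6+8+9 = 23 giving 23 days.
Avionics has 6 days of float (longest path through it is 17).
No other chain overtakes it, so the finish is 23 days.

23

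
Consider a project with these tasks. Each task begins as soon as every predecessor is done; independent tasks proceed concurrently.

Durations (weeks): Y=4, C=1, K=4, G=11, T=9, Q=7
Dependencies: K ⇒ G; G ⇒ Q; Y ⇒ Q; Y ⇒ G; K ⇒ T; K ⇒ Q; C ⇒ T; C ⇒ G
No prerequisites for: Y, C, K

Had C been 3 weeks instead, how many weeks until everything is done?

22

Actual critical path: Y→G→Q = 4+11+7 = 22 ⇒ 22 weeks.
The longest path through C is only 19 weeks, so C has float 3.
That remains the longest chain; total 22 weeks.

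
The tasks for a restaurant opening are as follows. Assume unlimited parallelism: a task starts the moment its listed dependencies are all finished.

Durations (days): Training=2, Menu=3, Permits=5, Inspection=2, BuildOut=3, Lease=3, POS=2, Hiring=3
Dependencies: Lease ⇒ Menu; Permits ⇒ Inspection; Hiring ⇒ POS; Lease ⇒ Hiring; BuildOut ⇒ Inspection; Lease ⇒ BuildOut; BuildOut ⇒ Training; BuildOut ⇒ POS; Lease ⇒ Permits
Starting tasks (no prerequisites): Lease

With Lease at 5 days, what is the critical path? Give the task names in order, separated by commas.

Baseline: Lease→Permits→Inspection = 3+5+2 = 10 → 10 days.
Lease lies on that path, so at 5 days the path becomes 12 days.
That remains the longest chain; total 12 days.

Lease, Permits, Inspection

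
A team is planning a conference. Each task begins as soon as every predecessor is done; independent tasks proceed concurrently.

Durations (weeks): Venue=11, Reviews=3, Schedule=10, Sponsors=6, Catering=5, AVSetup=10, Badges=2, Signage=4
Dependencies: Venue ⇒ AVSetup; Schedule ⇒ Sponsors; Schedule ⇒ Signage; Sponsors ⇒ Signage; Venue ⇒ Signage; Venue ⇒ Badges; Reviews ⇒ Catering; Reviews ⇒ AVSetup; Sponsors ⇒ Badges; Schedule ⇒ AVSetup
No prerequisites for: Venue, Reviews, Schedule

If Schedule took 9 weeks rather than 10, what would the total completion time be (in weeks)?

21

Actual critical path: Venue→AVSetup = 11+10 = 21 ⇒ 21 weeks.
Schedule is off the critical path — its longest chain is 20 weeks, giving 1 of slack.
The critical path is still Venue→AVSetup; finish is now 21 weeks.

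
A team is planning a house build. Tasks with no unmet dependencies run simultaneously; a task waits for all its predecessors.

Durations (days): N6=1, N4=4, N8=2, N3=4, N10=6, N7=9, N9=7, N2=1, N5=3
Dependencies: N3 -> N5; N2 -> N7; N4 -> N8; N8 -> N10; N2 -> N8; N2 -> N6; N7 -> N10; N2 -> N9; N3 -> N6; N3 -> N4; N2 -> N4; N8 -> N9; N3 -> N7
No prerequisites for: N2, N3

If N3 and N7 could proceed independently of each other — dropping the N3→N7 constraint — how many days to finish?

Before: longest chain N3→N7→N10 = 4+9+6 = 19, finish 19.
Without N3→N7, N7's earliest start moves from 4 to 1.
After: N3→N4→N8→N9 = 4+4+2+7 = 17 → 17 days.

17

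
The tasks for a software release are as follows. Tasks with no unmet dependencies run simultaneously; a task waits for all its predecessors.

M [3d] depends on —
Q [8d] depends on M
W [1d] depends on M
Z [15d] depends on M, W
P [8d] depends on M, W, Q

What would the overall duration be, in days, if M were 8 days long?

The binding path is M→Q→P = 3+8+8 = 19; finish at 19 days.
Since M is critical, the +5 change carries straight to that chain (now 24 days).
No other chain overtakes it, so the finish is 24 days.

24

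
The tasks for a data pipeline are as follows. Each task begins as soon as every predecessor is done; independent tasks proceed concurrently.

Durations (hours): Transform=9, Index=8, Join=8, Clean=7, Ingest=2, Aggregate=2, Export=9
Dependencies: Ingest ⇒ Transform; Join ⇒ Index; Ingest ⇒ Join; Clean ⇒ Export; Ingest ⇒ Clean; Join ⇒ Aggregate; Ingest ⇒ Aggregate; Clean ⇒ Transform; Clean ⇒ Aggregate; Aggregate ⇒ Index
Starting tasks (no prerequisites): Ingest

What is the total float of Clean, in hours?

Ingest→Join→Aggregate→Index = 2+8+2+8 = 20 sets the makespan at 20 hours.
Longest path through Clean: 19 hours (earliest finish 9, latest finish 10).
Slack of Clean = 3 − 2 = 1 hour.

1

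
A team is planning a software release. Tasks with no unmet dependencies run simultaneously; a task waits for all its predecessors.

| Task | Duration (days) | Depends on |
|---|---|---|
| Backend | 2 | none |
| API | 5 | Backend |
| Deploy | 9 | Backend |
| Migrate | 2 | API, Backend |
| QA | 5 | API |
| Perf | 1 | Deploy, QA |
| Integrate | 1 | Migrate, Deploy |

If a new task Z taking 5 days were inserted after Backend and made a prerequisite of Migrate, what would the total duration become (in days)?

13

Originally the job takes 13 days.
With Z inserted, Migrate now waits for max(API, Backend, Z).
New critical path: Backend→API→QA→Perf = 2+5+5+1 = 13 ⇒ 13 days.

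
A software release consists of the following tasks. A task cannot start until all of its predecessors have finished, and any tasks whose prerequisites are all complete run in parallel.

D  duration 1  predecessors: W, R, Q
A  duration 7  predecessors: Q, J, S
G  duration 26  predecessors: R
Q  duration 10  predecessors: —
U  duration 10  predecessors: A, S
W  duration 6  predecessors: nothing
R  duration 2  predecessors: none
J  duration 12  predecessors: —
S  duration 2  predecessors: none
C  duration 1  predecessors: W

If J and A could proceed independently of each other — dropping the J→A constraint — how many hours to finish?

Original critical path: J→A→U = 12+7+10 = 29 ⇒ 29 hours.
Without J→A, A's earliest start moves from 12 to 10.
New critical path: R→G = 2+26 = 28 ⇒ 28 hours.

28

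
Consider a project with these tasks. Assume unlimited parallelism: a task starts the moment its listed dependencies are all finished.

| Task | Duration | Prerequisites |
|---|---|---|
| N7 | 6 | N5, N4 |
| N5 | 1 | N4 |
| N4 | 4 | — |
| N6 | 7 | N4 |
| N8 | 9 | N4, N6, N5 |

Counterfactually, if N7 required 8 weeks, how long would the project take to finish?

As given, the longest chain is N4→N6→N8 = 4+7+9 = 20, so the finish is 20 weeks.
The longest path through N7 is only 11 weeks, so N7 has float 9.
No other chain overtakes it, so the finish is 20 weeks.

20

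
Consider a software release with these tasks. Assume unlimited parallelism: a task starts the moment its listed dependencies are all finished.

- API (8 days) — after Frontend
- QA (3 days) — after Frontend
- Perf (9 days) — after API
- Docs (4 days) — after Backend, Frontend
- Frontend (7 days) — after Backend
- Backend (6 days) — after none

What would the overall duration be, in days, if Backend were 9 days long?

Critical path before the change: Backend→Frontend→API→Perf = 6+7+8+9 = 30 giving 30 days.
Backend is on the critical path; changing it to 9 makes that path 33 days.
No other chain overtakes it, so the finish is 33 days.

33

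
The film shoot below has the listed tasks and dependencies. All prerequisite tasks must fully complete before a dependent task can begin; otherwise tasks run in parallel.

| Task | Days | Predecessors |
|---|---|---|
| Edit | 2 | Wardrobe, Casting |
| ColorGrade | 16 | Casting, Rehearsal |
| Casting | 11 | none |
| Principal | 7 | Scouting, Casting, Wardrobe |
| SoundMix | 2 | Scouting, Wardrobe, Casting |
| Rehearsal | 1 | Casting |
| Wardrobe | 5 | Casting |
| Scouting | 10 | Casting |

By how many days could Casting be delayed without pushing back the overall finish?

0

Casting→Scouting→Principal = 11+10+7 = 28 sets the makespan at 28 days.
Casting finishes as early as 11 and must finish by 11.
Float = 28 − 28 = 0.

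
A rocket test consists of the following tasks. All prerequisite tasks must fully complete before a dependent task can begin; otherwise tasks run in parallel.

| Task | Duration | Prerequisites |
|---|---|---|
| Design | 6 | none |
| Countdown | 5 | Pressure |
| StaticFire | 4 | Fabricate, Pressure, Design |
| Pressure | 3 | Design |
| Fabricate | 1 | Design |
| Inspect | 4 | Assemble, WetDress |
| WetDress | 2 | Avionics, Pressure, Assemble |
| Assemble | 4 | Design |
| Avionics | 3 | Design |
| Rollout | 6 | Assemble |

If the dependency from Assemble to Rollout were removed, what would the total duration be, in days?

Before: longest chain Design→Assemble→WetDress→Inspect = 6+4+2+4 = 16, finish 16.
Without Assemble→Rollout, Rollout's earliest start moves from 10 to 0.
New critical path: Design→Assemble→WetDress→Inspect = 6+4+2+4 = 16 ⇒ 16 days.

16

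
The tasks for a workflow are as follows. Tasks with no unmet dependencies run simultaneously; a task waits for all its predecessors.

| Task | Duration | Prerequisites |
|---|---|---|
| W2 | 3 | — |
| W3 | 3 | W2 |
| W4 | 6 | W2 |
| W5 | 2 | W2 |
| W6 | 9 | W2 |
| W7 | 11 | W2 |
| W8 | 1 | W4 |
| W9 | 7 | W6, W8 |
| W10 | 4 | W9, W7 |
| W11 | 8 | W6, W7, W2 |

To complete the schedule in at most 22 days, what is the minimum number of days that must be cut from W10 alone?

1

Current finish: 23 days; target: 22.
W10 is on every critical path, so each day cut from W10 cuts the finish by one (this holds down to a finish of 22).
Need 23 − 22 = 1 day off W10 → W10 becomes 3 days, finish becomes 22.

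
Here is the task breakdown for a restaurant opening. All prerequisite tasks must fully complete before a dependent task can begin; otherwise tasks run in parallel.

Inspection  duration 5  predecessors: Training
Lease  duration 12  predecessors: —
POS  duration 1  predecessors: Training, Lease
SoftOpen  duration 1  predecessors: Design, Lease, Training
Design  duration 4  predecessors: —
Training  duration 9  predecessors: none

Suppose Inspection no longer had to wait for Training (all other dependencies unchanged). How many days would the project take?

Before: longest chain Training→Inspection = 9+5 = 14, finish 14.
Without Training→Inspection, Inspection's earliest start moves from 9 to 0.
New critical path: Lease→POS = 12+1 = 13 ⇒ 13 days.

13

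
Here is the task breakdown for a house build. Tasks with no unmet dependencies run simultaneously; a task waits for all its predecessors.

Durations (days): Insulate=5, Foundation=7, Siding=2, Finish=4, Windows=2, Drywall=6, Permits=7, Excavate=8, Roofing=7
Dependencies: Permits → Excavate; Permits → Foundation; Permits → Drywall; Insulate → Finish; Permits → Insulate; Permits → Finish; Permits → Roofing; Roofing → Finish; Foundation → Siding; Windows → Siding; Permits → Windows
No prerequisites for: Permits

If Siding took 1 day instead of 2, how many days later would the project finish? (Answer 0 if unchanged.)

0

Baseline: Permits→Roofing→Finish = 7+7+4 = 18 → 18 days.
Siding is off the critical path — its longest chain is 16 days, giving 2 of slack.
That remains the longest chain; total 18 days.
Change in finish: 18 − 18 = +0 days.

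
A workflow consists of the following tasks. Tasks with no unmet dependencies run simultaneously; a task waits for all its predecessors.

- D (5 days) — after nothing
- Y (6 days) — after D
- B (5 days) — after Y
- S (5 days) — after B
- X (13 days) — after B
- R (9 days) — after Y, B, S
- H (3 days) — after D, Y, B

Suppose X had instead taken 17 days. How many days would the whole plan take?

The binding path is D→Y→B→S→R = 5+6+5+5+9 = 30; finish at 30 days.
X has 1 day of float (longest path through it is 29).
The binding chain switches to D→Y→B→X = 5+6+5+17 = 33; finish 33 days.

33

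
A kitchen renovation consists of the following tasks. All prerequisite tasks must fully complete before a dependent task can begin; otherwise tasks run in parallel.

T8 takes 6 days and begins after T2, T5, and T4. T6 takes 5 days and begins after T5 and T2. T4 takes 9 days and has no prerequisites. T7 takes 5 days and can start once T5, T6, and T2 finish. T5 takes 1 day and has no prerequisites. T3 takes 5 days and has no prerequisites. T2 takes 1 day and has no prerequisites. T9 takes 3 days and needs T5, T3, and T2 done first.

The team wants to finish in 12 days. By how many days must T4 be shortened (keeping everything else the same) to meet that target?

3

Current finish: 15 days; target: 12.
T4 is on every critical path, so each day cut from T4 cuts the finish by one (this holds down to a finish of 11).
Need 15 − 12 = 3 days off T4 → T4 becomes 6 days, finish becomes 12.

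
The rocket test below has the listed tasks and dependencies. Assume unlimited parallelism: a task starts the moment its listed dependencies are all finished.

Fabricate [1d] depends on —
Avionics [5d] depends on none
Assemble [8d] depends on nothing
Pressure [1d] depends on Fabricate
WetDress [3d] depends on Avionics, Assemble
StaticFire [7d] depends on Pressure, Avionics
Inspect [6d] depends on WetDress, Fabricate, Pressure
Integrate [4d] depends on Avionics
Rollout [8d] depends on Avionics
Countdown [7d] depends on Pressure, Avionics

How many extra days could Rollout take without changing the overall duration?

4

Critical path: Assemble→WetDress→Inspect = 8+3+6 = 17, so the finish is 17 days.
The longest chain containing Rollout totals 13 days.
Slack of Rollout = 9 − 5 = 4 days.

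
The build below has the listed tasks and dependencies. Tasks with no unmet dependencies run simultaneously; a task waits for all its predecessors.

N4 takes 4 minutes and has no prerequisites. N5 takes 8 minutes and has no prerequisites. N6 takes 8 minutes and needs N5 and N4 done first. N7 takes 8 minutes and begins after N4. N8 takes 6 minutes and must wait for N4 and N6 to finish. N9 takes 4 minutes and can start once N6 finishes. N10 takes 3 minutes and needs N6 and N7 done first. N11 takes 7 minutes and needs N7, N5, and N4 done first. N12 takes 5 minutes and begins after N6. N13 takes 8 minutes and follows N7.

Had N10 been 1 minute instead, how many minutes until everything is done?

22

Actual critical path: N5→N6→N8 = 8+8+6 = 22 ⇒ 22 minutes.
The longest path through N10 is only 19 minutes, so N10 has float 3.
No other chain overtakes it, so the finish is 22 minutes.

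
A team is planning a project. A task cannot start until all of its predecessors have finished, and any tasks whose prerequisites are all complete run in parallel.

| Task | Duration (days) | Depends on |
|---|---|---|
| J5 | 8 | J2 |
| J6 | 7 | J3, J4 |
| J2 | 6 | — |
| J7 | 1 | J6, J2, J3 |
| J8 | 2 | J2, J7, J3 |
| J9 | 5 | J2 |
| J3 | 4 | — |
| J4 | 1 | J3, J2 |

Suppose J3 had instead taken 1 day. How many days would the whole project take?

The binding path is J2→J4→J6→J7→J8 = 6+1+7+1+2 = 17; finish at 17 days.
J3 is off the critical path — its longest chain is 15 days, giving 2 of slack.
No other chain overtakes it, so the finish is 17 days.

17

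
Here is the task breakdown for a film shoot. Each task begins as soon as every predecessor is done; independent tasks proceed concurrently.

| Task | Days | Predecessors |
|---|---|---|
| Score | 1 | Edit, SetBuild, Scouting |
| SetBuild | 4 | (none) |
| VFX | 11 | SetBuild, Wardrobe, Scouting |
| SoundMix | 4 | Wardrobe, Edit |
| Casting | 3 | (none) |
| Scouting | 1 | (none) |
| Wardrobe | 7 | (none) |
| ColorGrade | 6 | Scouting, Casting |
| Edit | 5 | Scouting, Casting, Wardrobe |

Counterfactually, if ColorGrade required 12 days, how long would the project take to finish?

18

Actual critical path: Wardrobe→VFX = 7+11 = 18 ⇒ 18 days.
The longest path through ColorGrade is only 9 days, so ColorGrade has float 9.
The critical path is still Wardrobe→VFX; finish is now 18 days.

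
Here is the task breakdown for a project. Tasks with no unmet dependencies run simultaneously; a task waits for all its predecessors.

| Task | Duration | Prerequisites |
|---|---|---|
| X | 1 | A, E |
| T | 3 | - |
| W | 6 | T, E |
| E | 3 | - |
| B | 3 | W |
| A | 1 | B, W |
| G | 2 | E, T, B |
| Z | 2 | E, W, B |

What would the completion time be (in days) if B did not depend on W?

11

Original critical path: E→W→B→A→X = 3+6+3+1+1 = 14 ⇒ 14 days.
Without W→B, B's earliest start moves from 9 to 0.
The longest chain is now E→W→A→X = 3+6+1+1 = 11, so the plan takes 11 days.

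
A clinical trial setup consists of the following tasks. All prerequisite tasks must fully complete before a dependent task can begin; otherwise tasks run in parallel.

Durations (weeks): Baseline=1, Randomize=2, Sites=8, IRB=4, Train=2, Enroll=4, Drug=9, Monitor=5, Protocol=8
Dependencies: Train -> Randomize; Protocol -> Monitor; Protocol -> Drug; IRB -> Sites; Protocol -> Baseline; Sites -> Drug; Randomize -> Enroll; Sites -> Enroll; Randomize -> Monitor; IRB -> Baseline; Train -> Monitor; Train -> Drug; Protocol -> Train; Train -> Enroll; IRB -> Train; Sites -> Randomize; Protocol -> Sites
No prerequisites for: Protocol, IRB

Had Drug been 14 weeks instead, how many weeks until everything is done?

30

Actual critical path: Protocol→Sites→Drug = 8+8+9 = 25 ⇒ 25 weeks.
Since Drug is critical, the +5 change carries straight to that chain (now 30 weeks).
The critical path is still Protocol→Sites→Drug; finish is now 30 weeks.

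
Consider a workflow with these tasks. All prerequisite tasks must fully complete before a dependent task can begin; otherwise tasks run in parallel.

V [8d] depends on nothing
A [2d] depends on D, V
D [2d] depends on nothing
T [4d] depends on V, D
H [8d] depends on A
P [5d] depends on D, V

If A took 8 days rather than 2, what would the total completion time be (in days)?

Baseline: V→A→H = 8+2+8 = 18 → 18 days.
Since A is critical, the +6 change carries straight to that chain (now 24 days).
That remains the longest chain; total 24 days.

24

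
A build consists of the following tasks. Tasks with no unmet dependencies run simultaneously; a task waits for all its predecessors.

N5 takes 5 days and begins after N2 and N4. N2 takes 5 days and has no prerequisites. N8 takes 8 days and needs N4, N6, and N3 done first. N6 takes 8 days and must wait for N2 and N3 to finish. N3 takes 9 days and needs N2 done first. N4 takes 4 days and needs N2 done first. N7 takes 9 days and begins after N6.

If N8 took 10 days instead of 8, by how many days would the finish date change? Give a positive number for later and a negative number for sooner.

1

Actual critical path: N2→N3→N6→N7 = 5+9+8+9 = 31 ⇒ 31 days.
N8 is off the critical path — its longest chain is 30 days, giving 1 of slack.
Now N2→N3→N6→N8 = 5+9+8+10 = 32 is longest, so the finish becomes 32 days.
Change in finish: 32 − 31 = +1 days.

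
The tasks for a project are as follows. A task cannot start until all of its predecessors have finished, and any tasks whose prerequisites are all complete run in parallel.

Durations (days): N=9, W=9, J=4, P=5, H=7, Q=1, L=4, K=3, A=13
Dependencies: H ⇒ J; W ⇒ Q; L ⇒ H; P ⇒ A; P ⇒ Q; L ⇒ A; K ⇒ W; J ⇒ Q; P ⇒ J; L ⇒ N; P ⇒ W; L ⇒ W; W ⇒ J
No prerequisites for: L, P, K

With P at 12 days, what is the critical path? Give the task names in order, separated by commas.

P, W, J, Q

The binding path is P→W→J→Q = 5+9+4+1 = 19; finish at 19 days.
Since P is critical, the +7 change carries straight to that chain (now 26 days).
No other chain overtakes it, so the finish is 26 days.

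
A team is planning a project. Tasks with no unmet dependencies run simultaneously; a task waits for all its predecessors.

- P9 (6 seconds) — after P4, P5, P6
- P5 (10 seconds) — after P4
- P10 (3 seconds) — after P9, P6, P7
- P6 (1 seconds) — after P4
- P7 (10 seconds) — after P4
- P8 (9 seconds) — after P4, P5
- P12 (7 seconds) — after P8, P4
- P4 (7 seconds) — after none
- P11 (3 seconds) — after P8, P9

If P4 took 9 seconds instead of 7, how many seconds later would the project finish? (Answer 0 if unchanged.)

2

The binding path is P4→P5→P8→P12 = 7+10+9+7 = 33; finish at 33 seconds.
P4 is on the critical path; changing it to 9 makes that path 35 seconds.
No other chain overtakes it, so the finish is 35 seconds.
Change in finish: 35 − 33 = +2 seconds.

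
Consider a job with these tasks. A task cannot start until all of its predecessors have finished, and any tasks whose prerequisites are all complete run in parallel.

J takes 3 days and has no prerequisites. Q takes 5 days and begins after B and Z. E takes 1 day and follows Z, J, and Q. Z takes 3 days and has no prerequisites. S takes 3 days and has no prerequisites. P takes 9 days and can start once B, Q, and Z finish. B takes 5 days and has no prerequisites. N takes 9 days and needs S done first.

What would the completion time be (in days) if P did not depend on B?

With the dependency in place, B→Q→P = 5+5+9 = 19 sets the finish at 19 days.
Dropping B→P doesn't change P's earliest start (10); another predecessor still binds.
New critical path: B→Q→P = 5+5+9 = 19 ⇒ 19 days.

19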